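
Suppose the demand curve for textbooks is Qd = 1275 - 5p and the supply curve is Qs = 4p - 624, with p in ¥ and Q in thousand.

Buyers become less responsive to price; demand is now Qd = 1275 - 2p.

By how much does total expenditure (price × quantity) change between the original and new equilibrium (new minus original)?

+156773

Before the shock: 1275 - 5p = 4p - 624 ⇒ 1899 = 9p ⇒ p = 211, Q = 220.
After the shift, demand is Qd = 1275 - 2p and supply is Qs = 4p - 624.
Equate the new curves: 1275 - 2p = 4p - 624, giving 1899 = 6p, p = 316.5, Q = 642.
Expenditure moves from 211×220 = 46420 to 316.5×642 = 203193; change = +156773.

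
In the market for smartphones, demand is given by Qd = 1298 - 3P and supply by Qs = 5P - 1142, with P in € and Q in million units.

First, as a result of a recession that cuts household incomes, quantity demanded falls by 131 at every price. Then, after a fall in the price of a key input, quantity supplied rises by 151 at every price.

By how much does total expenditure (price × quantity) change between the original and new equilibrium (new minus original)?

-20311.9375

Before the shock: 1298 - 3P = 5P - 1142 ⇒ 2440 = 8P ⇒ P = 305, Q = 383.
With the change applied: demand Qd = 1167 - 3P, supply Qs = 5P - 991.
Clearing the new market: 1167 - 3P = 5P - 991, so P = 269.75 and Q = 357.75.
Expenditure moves from 305×383 = 116815 to 269.75×357.75 = 96503.0625; change = -20311.9375.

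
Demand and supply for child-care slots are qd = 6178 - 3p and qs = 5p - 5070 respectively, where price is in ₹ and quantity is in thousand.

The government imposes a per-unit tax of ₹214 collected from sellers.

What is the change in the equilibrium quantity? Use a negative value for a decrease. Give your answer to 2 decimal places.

Solve the original market: 6178 - 3p = 5p - 5070, hence p = 1406 and q = 1960.
Since sellers keep the price net of the tax, the effective supply curve becomes qs = 5p - 6140.
New equilibrium: 6178 - 3p = 5p - 6140 ⇒ 12318 = 8p ⇒ p = 1539.75, q = 1558.75.
Δq = 1558.75 − 1960 = -401.25.

-401.25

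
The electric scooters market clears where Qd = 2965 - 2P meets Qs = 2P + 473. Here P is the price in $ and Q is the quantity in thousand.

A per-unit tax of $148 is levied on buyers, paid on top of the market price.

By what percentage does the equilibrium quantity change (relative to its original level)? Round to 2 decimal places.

Original equilibrium: 2965 - 2P = 2P + 473 gives 2492 = 4P, so P = 623 and Q = 1719.
Since buyers pay the price plus the tax, the effective demand curve becomes Qd = 2669 - 2P.
Setting them equal: 2669 - 2P = 2P + 473 → 2196 = 4P, so P = 549 and Q = 1571.
%ΔQ = (1571 − 1719) / 1719 × 100 = -8.61%.

-8.61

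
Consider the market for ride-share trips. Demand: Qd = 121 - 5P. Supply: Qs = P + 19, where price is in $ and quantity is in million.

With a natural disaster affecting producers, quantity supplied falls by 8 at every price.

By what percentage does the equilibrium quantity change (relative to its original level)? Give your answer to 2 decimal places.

-18.52

Before the shock: 121 - 5P = P + 19 ⇒ 102 = 6P ⇒ P = 17, Q = 36.
With the change applied: demand Qd = 121 - 5P, supply Qs = P + 11.
Clearing the new market: 121 - 5P = P + 11, so P = 55/3 ≈ 18.3333 and Q = 88/3 ≈ 29.3333.
%ΔQ = (29.3333 − 36) / 36 × 100 = -18.52%.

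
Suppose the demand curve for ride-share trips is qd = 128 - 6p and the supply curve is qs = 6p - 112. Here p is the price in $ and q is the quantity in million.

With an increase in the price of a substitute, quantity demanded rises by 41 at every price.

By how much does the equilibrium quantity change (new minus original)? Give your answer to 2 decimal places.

+20.50

Solve the original market: 128 - 6p = 6p - 112, hence p = 20 and q = 8.
The new curves are qd = 169 - 6p (demand) and qs = 6p - 112 (supply).
Equate the new curves: 169 - 6p = 6p - 112, giving 281 = 12p, p = 281/12 ≈ 23.4167, q = 28.5.
Δq = 28.5 − 8 = +20.50.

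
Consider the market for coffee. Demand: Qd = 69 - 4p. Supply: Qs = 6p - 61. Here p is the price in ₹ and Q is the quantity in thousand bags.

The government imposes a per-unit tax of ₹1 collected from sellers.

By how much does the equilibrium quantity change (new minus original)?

-2.4

Before the shock: 69 - 4p = 6p - 61 ⇒ 130 = 10p ⇒ p = 13, Q = 17.
Since sellers keep the price net of the tax, the effective supply curve becomes Qs = 6p - 67.
New equilibrium: 69 - 4p = 6p - 67 ⇒ 136 = 10p ⇒ p = 13.6, Q = 14.6.
ΔQ = 14.6 − 17 = -2.4.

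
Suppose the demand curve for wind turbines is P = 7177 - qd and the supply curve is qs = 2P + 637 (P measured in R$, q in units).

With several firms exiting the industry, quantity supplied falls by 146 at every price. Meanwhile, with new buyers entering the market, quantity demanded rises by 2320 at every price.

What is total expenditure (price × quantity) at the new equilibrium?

19497990

Original equilibrium: 7177 - P = 2P + 637 gives 6540 = 3P, so P = 2180 and q = 4997.
The shock moves the curves to qd = 9497 - P and qs = 2P + 491.
Equate the new curves: 9497 - P = 2P + 491, giving 9006 = 3P, P = 3002, q = 6495.
New expenditure = 3002 × 6495 = 19497990.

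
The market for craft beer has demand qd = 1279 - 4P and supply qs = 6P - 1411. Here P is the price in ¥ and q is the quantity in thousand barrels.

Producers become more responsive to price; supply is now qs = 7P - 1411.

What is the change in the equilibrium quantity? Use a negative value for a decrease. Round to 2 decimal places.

Original equilibrium: 1279 - 4P = 6P - 1411 gives 2690 = 10P, so P = 269 and q = 203.
The shock moves the curves to qd = 1279 - 4P and qs = 7P - 1411.
New equilibrium: 1279 - 4P = 7P - 1411 ⇒ 2690 = 11P ⇒ P = 2690/11 ≈ 244.5455, q = 3309/11 ≈ 300.8182.
Δq = 300.8182 − 203 = +97.82.

+97.82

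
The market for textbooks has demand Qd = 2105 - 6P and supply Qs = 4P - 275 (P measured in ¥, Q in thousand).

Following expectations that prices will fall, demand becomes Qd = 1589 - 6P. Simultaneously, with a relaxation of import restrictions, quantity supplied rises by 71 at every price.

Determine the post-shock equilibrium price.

179.3

Initially, 2105 - 6P = 4P - 275, so 2380 = 10P and P = 238, Q = 677.
After the shift, demand is Qd = 1589 - 6P and supply is Qs = 4P - 204.
Equate the new curves: 1589 - 6P = 4P - 204, giving 1793 = 10P, P = 179.3, Q = 513.2.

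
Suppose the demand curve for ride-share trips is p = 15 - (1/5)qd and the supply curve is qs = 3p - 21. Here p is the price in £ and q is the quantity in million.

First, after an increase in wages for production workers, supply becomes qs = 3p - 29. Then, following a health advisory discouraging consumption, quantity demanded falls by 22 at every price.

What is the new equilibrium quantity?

Original equilibrium: 75 - 5p = 3p - 21 gives 96 = 8p, so p = 12 and q = 15.
The new curves are qd = 53 - 5p (demand) and qs = 3p - 29 (supply).
New equilibrium: 53 - 5p = 3p - 29 ⇒ 82 = 8p ⇒ p = 10.25, q = 1.75.

1.75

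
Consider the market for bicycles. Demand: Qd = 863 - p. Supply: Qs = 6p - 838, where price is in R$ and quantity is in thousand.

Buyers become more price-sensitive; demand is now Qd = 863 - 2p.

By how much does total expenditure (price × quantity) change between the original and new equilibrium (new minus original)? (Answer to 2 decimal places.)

-57583.41

Before the shock: 863 - p = 6p - 838 ⇒ 1701 = 7p ⇒ p = 243, Q = 620.
The new curves are Qd = 863 - 2p (demand) and Qs = 6p - 838 (supply).
New equilibrium: 863 - 2p = 6p - 838 ⇒ 1701 = 8p ⇒ p = 212.625, Q = 437.75.
Expenditure moves from 243×620 = 150660 to 212.625×437.75 = 93076.59375; change = -57583.41.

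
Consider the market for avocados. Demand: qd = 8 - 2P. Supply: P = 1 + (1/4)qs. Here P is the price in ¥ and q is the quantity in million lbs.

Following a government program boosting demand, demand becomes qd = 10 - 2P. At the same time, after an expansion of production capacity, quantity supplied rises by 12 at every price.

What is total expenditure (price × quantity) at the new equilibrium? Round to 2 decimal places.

Original equilibrium: 8 - 2P = 4P - 4 gives 12 = 6P, so P = 2 and q = 4.
The new curves are qd = 10 - 2P (demand) and qs = 4P + 8 (supply).
Setting them equal: 10 - 2P = 4P + 8 → 2 = 6P, so P = 1/3 ≈ 0.3333 and q = 28/3 ≈ 9.3333.
New expenditure = 0.3333 × 9.3333 = 3.11.

3.11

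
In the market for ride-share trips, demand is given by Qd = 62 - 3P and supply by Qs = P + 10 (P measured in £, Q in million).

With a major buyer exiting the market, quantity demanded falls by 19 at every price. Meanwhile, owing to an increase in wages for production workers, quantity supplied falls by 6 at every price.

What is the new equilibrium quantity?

Before the shock: 62 - 3P = P + 10 ⇒ 52 = 4P ⇒ P = 13, Q = 23.
The shock moves the curves to Qd = 43 - 3P and Qs = P + 4.
New equilibrium: 43 - 3P = P + 4 ⇒ 39 = 4P ⇒ P = 9.75, Q = 13.75.

13.75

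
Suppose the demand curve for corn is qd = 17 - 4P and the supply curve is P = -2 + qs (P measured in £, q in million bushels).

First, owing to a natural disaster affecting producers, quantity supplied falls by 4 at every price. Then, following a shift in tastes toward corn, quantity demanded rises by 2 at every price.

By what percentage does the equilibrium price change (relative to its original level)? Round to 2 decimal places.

Solve the original market: 17 - 4P = P + 2, hence P = 3 and q = 5.
The new curves are qd = 19 - 4P (demand) and qs = P - 2 (supply).
Clearing the new market: 19 - 4P = P - 2, so P = 4.2 and q = 2.2.
%ΔP = (4.2 − 3) / 3 × 100 = +40.00%.

+40.00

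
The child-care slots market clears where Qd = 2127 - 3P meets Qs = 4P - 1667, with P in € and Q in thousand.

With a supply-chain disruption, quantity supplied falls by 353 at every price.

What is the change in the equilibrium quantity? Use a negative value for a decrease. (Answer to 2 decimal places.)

Before the shock: 2127 - 3P = 4P - 1667 ⇒ 3794 = 7P ⇒ P = 542, Q = 501.
With the change applied: demand Qd = 2127 - 3P, supply Qs = 4P - 2020.
Setting them equal: 2127 - 3P = 4P - 2020 → 4147 = 7P, so P = 4147/7 ≈ 592.4286 and Q = 2448/7 ≈ 349.7143.
ΔQ = 349.7143 − 501 = -151.29.

-151.29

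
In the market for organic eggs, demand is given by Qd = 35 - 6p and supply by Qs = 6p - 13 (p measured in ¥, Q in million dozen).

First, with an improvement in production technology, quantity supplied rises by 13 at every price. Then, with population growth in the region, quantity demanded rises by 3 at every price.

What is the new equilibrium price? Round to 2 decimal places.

3.17

Solve the original market: 35 - 6p = 6p - 13, hence p = 4 and Q = 11.
The shock moves the curves to Qd = 38 - 6p and Qs = 6p.
Clearing the new market: 38 - 6p = 6p, so p = 19/6 ≈ 3.1667 and Q = 19.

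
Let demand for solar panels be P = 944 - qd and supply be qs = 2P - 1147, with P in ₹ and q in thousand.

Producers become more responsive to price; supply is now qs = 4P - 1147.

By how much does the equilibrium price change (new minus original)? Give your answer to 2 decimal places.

-278.80

Before the shock: 944 - P = 2P - 1147 ⇒ 2091 = 3P ⇒ P = 697, q = 247.
After the shift, demand is qd = 944 - P and supply is qs = 4P - 1147.
Equate the new curves: 944 - P = 4P - 1147, giving 2091 = 5P, P = 418.2, q = 525.8.
ΔP = 418.2 − 697 = -278.80.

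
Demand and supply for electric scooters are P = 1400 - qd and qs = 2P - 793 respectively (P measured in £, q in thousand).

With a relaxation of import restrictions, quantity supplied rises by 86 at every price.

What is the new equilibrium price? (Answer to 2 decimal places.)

702.33

Before the shock: 1400 - P = 2P - 793 ⇒ 2193 = 3P ⇒ P = 731, q = 669.
The shock moves the curves to qd = 1400 - P and qs = 2P - 707.
New equilibrium: 1400 - P = 2P - 707 ⇒ 2107 = 3P ⇒ P = 2107/3 ≈ 702.3333, q = 2093/3 ≈ 697.6667.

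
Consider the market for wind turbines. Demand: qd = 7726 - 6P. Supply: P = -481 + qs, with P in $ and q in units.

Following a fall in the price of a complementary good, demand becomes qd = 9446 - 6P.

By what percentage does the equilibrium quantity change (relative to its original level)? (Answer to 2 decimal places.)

Before the shock: 7726 - 6P = P + 481 ⇒ 7245 = 7P ⇒ P = 1035, q = 1516.
After the shift, demand is qd = 9446 - 6P and supply is qs = P + 481.
Setting them equal: 9446 - 6P = P + 481 → 8965 = 7P, so P = 8965/7 ≈ 1280.7143 and q = 12332/7 ≈ 1761.7143.
%Δq = (1761.7143 − 1516) / 1516 × 100 = +16.21%.

+16.21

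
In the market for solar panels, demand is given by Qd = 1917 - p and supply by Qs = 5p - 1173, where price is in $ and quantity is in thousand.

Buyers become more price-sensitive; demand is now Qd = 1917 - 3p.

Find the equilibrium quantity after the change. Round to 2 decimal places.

Original equilibrium: 1917 - p = 5p - 1173 gives 3090 = 6p, so p = 515 and Q = 1402.
After the shift, demand is Qd = 1917 - 3p and supply is Qs = 5p - 1173.
Equate the new curves: 1917 - 3p = 5p - 1173, giving 3090 = 8p, p = 386.25, Q = 758.25.

758.25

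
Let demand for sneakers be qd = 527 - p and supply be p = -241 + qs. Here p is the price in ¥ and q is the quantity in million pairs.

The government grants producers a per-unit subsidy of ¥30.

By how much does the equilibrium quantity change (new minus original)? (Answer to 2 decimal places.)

Original equilibrium: 527 - p = p + 241 gives 286 = 2p, so p = 143 and q = 384.
Since sellers receive the price plus the subsidy, the effective supply curve becomes qs = p + 271.
Equate the new curves: 527 - p = p + 271, giving 256 = 2p, p = 128, q = 399.
Δq = 399 − 384 = +15.00.

+15.00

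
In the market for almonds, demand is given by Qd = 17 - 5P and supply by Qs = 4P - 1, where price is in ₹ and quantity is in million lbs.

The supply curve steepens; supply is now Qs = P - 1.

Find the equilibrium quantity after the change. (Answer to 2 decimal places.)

Original equilibrium: 17 - 5P = 4P - 1 gives 18 = 9P, so P = 2 and Q = 7.
After the shift, demand is Qd = 17 - 5P and supply is Qs = P - 1.
Setting them equal: 17 - 5P = P - 1 → 18 = 6P, so P = 3 and Q = 2.

2.00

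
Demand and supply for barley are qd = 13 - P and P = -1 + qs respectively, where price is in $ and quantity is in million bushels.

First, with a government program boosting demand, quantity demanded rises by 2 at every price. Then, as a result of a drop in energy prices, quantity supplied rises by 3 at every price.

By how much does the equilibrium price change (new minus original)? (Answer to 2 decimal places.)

Solve the original market: 13 - P = P + 1, hence P = 6 and q = 7.
With the change applied: demand qd = 15 - P, supply qs = P + 4.
Clearing the new market: 15 - P = P + 4, so P = 5.5 and q = 9.5.
ΔP = 5.5 − 6 = -0.50.

-0.50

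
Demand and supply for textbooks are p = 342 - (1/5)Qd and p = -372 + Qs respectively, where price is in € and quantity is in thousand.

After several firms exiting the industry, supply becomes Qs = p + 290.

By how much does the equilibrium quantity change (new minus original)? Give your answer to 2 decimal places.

-68.33

Before the shock: 1710 - 5p = p + 372 ⇒ 1338 = 6p ⇒ p = 223, Q = 595.
With the change applied: demand Qd = 1710 - 5p, supply Qs = p + 290.
New equilibrium: 1710 - 5p = p + 290 ⇒ 1420 = 6p ⇒ p = 710/3 ≈ 236.6667, Q = 1580/3 ≈ 526.6667.
ΔQ = 526.6667 − 595 = -68.33.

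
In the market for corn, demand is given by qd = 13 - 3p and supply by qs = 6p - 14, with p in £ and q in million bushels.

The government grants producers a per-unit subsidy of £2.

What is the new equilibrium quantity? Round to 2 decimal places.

8.00

Original equilibrium: 13 - 3p = 6p - 14 gives 27 = 9p, so p = 3 and q = 4.
Since sellers receive the price plus the subsidy, the effective supply curve becomes qs = 6p - 2.
Setting them equal: 13 - 3p = 6p - 2 → 15 = 9p, so p = 5/3 ≈ 1.6667 and q = 8.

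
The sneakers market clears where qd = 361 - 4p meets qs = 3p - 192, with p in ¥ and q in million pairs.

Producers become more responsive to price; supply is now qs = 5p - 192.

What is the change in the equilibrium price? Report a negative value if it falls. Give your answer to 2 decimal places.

-17.56

Initially, 361 - 4p = 3p - 192, so 553 = 7p and p = 79, q = 45.
The shock moves the curves to qd = 361 - 4p and qs = 5p - 192.
Setting them equal: 361 - 4p = 5p - 192 → 553 = 9p, so p = 553/9 ≈ 61.4444 and q = 1037/9 ≈ 115.2222.
Δp = 61.4444 − 79 = -17.56.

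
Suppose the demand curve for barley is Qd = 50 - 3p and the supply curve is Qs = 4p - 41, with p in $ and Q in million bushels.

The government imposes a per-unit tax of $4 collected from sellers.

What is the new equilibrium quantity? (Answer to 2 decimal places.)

4.14

Initially, 50 - 3p = 4p - 41, so 91 = 7p and p = 13, Q = 11.
Since sellers keep the price net of the tax, the effective supply curve becomes Qs = 4p - 57.
Equate the new curves: 50 - 3p = 4p - 57, giving 107 = 7p, p = 107/7 ≈ 15.2857, Q = 29/7 ≈ 4.1429.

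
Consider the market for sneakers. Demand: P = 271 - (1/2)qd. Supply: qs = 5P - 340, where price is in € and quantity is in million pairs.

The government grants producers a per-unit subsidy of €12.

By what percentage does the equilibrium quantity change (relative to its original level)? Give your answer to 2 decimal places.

Before the shock: 542 - 2P = 5P - 340 ⇒ 882 = 7P ⇒ P = 126, q = 290.
Since sellers receive the price plus the subsidy, the effective supply curve becomes qs = 5P - 280.
New equilibrium: 542 - 2P = 5P - 280 ⇒ 822 = 7P ⇒ P = 822/7 ≈ 117.4286, q = 2150/7 ≈ 307.1429.
%Δq = (307.1429 − 290) / 290 × 100 = +5.91%.

+5.91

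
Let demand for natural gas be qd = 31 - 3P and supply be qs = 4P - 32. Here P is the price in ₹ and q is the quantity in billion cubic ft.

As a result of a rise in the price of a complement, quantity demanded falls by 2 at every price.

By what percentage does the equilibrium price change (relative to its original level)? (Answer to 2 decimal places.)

Solve the original market: 31 - 3P = 4P - 32, hence P = 9 and q = 4.
With the change applied: demand qd = 29 - 3P, supply qs = 4P - 32.
Clearing the new market: 29 - 3P = 4P - 32, so P = 61/7 ≈ 8.7143 and q = 20/7 ≈ 2.8571.
%ΔP = (8.7143 − 9) / 9 × 100 = -3.17%.

-3.17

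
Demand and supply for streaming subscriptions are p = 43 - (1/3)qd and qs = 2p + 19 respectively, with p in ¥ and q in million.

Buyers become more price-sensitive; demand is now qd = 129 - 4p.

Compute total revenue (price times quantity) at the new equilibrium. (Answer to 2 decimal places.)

Solve the original market: 129 - 3p = 2p + 19, hence p = 22 and q = 63.
After the shift, demand is qd = 129 - 4p and supply is qs = 2p + 19.
Setting them equal: 129 - 4p = 2p + 19 → 110 = 6p, so p = 55/3 ≈ 18.3333 and q = 167/3 ≈ 55.6667.
New expenditure = 18.3333 × 55.6667 = 1020.56.

1020.56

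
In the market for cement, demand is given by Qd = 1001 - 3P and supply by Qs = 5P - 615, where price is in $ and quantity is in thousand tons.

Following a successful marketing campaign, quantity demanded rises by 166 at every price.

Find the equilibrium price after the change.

222.75

Original equilibrium: 1001 - 3P = 5P - 615 gives 1616 = 8P, so P = 202 and Q = 395.
With the change applied: demand Qd = 1167 - 3P, supply Qs = 5P - 615.
New equilibrium: 1167 - 3P = 5P - 615 ⇒ 1782 = 8P ⇒ P = 222.75, Q = 498.75.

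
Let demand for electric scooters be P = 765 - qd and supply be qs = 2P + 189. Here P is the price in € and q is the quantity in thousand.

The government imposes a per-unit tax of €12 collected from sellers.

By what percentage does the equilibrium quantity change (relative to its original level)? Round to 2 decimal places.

-1.40

Solve the original market: 765 - P = 2P + 189, hence P = 192 and q = 573.
Since sellers keep the price net of the tax, the effective supply curve becomes qs = 2P + 165.
New equilibrium: 765 - P = 2P + 165 ⇒ 600 = 3P ⇒ P = 200, q = 565.
%Δq = (565 − 573) / 573 × 100 = -1.40%.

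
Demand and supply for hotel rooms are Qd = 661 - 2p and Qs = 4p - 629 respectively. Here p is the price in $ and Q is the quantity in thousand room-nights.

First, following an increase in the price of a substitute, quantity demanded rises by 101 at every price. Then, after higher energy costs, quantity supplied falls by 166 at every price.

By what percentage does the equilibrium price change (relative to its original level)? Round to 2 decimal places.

+20.70

Solve the original market: 661 - 2p = 4p - 629, hence p = 215 and Q = 231.
After the shift, demand is Qd = 762 - 2p and supply is Qs = 4p - 795.
Equate the new curves: 762 - 2p = 4p - 795, giving 1557 = 6p, p = 259.5, Q = 243.
%Δp = (259.5 − 215) / 215 × 100 = +20.70%.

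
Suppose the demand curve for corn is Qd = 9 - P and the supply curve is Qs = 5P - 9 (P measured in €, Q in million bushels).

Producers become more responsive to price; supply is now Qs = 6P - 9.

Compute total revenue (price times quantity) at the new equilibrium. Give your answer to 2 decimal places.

Before the shock: 9 - P = 5P - 9 ⇒ 18 = 6P ⇒ P = 3, Q = 6.
The new curves are Qd = 9 - P (demand) and Qs = 6P - 9 (supply).
New equilibrium: 9 - P = 6P - 9 ⇒ 18 = 7P ⇒ P = 18/7 ≈ 2.5714, Q = 45/7 ≈ 6.4286.
New expenditure = 2.5714 × 6.4286 = 16.53.

16.53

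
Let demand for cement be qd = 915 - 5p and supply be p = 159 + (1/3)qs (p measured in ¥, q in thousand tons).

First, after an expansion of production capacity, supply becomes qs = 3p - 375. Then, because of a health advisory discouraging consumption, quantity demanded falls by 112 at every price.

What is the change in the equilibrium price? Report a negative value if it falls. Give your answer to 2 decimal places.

Solve the original market: 915 - 5p = 3p - 477, hence p = 174 and q = 45.
With the change applied: demand qd = 803 - 5p, supply qs = 3p - 375.
Equate the new curves: 803 - 5p = 3p - 375, giving 1178 = 8p, p = 147.25, q = 66.75.
Δp = 147.25 − 174 = -26.75.

-26.75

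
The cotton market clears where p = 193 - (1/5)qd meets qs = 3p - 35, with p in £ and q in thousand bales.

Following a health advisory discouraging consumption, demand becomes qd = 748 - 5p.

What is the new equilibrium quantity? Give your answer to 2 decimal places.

258.63

Initially, 965 - 5p = 3p - 35, so 1000 = 8p and p = 125, q = 340.
After the shift, demand is qd = 748 - 5p and supply is qs = 3p - 35.
Setting them equal: 748 - 5p = 3p - 35 → 783 = 8p, so p = 97.875 and q = 258.625.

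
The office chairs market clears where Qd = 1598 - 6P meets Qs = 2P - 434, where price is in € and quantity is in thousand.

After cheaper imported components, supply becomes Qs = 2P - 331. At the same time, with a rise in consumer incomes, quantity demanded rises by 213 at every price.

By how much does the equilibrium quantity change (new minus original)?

Before the shock: 1598 - 6P = 2P - 434 ⇒ 2032 = 8P ⇒ P = 254, Q = 74.
The shock moves the curves to Qd = 1811 - 6P and Qs = 2P - 331.
Equate the new curves: 1811 - 6P = 2P - 331, giving 2142 = 8P, P = 267.75, Q = 204.5.
ΔQ = 204.5 − 74 = +130.5.

+130.5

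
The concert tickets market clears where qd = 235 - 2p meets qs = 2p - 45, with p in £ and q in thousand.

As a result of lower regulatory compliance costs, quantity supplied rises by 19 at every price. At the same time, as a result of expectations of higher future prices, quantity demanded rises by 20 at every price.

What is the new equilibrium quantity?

114.5

Before the shock: 235 - 2p = 2p - 45 ⇒ 280 = 4p ⇒ p = 70, q = 95.
The shock moves the curves to qd = 255 - 2p and qs = 2p - 26.
Clearing the new market: 255 - 2p = 2p - 26, so p = 70.25 and q = 114.5.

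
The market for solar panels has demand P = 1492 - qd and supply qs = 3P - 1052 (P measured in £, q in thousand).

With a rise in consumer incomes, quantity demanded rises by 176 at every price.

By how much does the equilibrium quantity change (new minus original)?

+132

Initially, 1492 - P = 3P - 1052, so 2544 = 4P and P = 636, q = 856.
With the change applied: demand qd = 1668 - P, supply qs = 3P - 1052.
New equilibrium: 1668 - P = 3P - 1052 ⇒ 2720 = 4P ⇒ P = 680, q = 988.
Δq = 988 − 856 = +132.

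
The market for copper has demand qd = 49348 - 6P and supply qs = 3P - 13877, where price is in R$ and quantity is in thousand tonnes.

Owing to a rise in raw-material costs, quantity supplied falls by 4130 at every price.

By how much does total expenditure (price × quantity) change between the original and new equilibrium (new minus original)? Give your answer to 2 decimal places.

-17302558.52

Solve the original market: 49348 - 6P = 3P - 13877, hence P = 7025 and q = 7198.
After the shift, demand is qd = 49348 - 6P and supply is qs = 3P - 18007.
Equate the new curves: 49348 - 6P = 3P - 18007, giving 67355 = 9P, P = 67355/9 ≈ 7483.8889, q = 13334/3 ≈ 4444.6667.
Expenditure moves from 7025×7198 = 50565950 to 7483.8889×4444.6667 = 33263391.4815; change = -17302558.52.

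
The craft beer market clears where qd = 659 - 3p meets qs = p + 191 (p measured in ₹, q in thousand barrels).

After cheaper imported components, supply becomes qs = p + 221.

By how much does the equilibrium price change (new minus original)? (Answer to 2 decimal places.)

-7.50

Initially, 659 - 3p = p + 191, so 468 = 4p and p = 117, q = 308.
The shock moves the curves to qd = 659 - 3p and qs = p + 221.
New equilibrium: 659 - 3p = p + 221 ⇒ 438 = 4p ⇒ p = 109.5, q = 330.5.
Δp = 109.5 − 117 = -7.50.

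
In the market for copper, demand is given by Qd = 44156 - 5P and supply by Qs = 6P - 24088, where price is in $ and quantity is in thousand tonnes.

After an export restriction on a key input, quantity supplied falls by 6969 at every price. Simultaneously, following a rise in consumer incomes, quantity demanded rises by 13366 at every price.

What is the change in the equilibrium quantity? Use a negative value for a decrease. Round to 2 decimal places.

+4122.82

Original equilibrium: 44156 - 5P = 6P - 24088 gives 68244 = 11P, so P = 6204 and Q = 13136.
With the change applied: demand Qd = 57522 - 5P, supply Qs = 6P - 31057.
New equilibrium: 57522 - 5P = 6P - 31057 ⇒ 88579 = 11P ⇒ P = 88579/11 ≈ 8052.6364, Q = 189847/11 ≈ 17258.8182.
ΔQ = 17258.8182 − 13136 = +4122.82.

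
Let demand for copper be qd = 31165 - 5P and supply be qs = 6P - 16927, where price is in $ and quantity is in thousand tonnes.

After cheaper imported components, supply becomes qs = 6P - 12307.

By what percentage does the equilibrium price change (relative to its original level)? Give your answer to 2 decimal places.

-9.61

Solve the original market: 31165 - 5P = 6P - 16927, hence P = 4372 and q = 9305.
After the shift, demand is qd = 31165 - 5P and supply is qs = 6P - 12307.
New equilibrium: 31165 - 5P = 6P - 12307 ⇒ 43472 = 11P ⇒ P = 3952, q = 11405.
%ΔP = (3952 − 4372) / 4372 × 100 = -9.61%.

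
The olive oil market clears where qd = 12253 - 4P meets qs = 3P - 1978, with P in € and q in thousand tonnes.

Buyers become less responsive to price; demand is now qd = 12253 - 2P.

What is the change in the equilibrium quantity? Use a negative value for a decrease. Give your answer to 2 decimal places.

Original equilibrium: 12253 - 4P = 3P - 1978 gives 14231 = 7P, so P = 2033 and q = 4121.
The new curves are qd = 12253 - 2P (demand) and qs = 3P - 1978 (supply).
Clearing the new market: 12253 - 2P = 3P - 1978, so P = 2846.2 and q = 6560.6.
Δq = 6560.6 − 4121 = +2439.60.

+2439.60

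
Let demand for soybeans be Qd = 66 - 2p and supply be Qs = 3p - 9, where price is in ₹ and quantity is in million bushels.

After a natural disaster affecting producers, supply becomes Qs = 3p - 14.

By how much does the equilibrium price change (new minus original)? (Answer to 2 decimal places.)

+1.00

Solve the original market: 66 - 2p = 3p - 9, hence p = 15 and Q = 36.
After the shift, demand is Qd = 66 - 2p and supply is Qs = 3p - 14.
New equilibrium: 66 - 2p = 3p - 14 ⇒ 80 = 5p ⇒ p = 16, Q = 34.
Δp = 16 − 15 = +1.00.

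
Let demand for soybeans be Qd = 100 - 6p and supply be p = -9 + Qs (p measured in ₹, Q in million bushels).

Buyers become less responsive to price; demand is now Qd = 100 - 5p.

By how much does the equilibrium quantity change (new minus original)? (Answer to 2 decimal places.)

Before the shock: 100 - 6p = p + 9 ⇒ 91 = 7p ⇒ p = 13, Q = 22.
The new curves are Qd = 100 - 5p (demand) and Qs = p + 9 (supply).
Setting them equal: 100 - 5p = p + 9 → 91 = 6p, so p = 91/6 ≈ 15.1667 and Q = 145/6 ≈ 24.1667.
ΔQ = 24.1667 − 22 = +2.17.

+2.17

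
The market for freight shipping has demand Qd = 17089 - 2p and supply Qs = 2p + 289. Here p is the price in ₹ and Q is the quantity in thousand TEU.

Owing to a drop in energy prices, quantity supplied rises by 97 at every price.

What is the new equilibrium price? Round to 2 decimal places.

Solve the original market: 17089 - 2p = 2p + 289, hence p = 4200 and Q = 8689.
After the shift, demand is Qd = 17089 - 2p and supply is Qs = 2p + 386.
New equilibrium: 17089 - 2p = 2p + 386 ⇒ 16703 = 4p ⇒ p = 4175.75, Q = 8737.5.

4175.75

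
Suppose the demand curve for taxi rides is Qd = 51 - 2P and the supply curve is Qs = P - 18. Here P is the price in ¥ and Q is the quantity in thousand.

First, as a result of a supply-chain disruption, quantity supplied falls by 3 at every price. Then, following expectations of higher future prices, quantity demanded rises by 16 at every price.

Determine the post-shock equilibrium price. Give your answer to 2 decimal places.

Initially, 51 - 2P = P - 18, so 69 = 3P and P = 23, Q = 5.
With the change applied: demand Qd = 67 - 2P, supply Qs = P - 21.
Equate the new curves: 67 - 2P = P - 21, giving 88 = 3P, P = 88/3 ≈ 29.3333, Q = 25/3 ≈ 8.3333.

29.33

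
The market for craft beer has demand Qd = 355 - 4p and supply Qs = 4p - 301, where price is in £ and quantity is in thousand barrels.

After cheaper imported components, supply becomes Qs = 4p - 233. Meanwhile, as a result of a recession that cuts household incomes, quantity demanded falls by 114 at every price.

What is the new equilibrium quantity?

Before the shock: 355 - 4p = 4p - 301 ⇒ 656 = 8p ⇒ p = 82, Q = 27.
The shock moves the curves to Qd = 241 - 4p and Qs = 4p - 233.
New equilibrium: 241 - 4p = 4p - 233 ⇒ 474 = 8p ⇒ p = 59.25, Q = 4.

4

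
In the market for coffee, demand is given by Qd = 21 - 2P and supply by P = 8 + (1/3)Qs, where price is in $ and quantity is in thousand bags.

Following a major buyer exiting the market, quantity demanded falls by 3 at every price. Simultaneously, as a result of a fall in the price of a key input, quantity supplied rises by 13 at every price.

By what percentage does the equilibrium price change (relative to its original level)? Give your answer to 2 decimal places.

-35.56

Original equilibrium: 21 - 2P = 3P - 24 gives 45 = 5P, so P = 9 and Q = 3.
With the change applied: demand Qd = 18 - 2P, supply Qs = 3P - 11.
New equilibrium: 18 - 2P = 3P - 11 ⇒ 29 = 5P ⇒ P = 5.8, Q = 6.4.
%ΔP = (5.8 − 9) / 9 × 100 = -35.56%.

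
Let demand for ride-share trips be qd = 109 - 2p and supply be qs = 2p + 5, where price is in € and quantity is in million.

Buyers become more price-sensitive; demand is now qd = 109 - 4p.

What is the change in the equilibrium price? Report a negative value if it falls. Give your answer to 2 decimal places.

-8.67

Solve the original market: 109 - 2p = 2p + 5, hence p = 26 and q = 57.
After the shift, demand is qd = 109 - 4p and supply is qs = 2p + 5.
New equilibrium: 109 - 4p = 2p + 5 ⇒ 104 = 6p ⇒ p = 52/3 ≈ 17.3333, q = 119/3 ≈ 39.6667.
Δp = 17.3333 − 26 = -8.67.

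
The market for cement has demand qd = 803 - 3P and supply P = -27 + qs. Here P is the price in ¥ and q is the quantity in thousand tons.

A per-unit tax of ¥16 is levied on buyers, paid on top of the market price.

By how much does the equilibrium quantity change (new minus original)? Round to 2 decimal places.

Initially, 803 - 3P = P + 27, so 776 = 4P and P = 194, q = 221.
Since buyers pay the price plus the tax, the effective demand curve becomes qd = 755 - 3P.
Setting them equal: 755 - 3P = P + 27 → 728 = 4P, so P = 182 and q = 209.
Δq = 209 − 221 = -12.00.

-12.00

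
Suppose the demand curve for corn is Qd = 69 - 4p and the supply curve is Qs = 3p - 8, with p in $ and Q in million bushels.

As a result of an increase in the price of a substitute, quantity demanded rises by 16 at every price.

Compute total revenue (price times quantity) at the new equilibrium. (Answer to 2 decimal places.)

423.24

Before the shock: 69 - 4p = 3p - 8 ⇒ 77 = 7p ⇒ p = 11, Q = 25.
After the shift, demand is Qd = 85 - 4p and supply is Qs = 3p - 8.
Setting them equal: 85 - 4p = 3p - 8 → 93 = 7p, so p = 93/7 ≈ 13.2857 and Q = 223/7 ≈ 31.8571.
New expenditure = 13.2857 × 31.8571 = 423.24.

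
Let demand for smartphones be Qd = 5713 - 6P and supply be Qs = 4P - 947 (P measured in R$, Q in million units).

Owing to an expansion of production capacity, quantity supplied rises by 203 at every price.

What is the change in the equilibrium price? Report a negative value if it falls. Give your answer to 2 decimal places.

-20.30

Before the shock: 5713 - 6P = 4P - 947 ⇒ 6660 = 10P ⇒ P = 666, Q = 1717.
The new curves are Qd = 5713 - 6P (demand) and Qs = 4P - 744 (supply).
New equilibrium: 5713 - 6P = 4P - 744 ⇒ 6457 = 10P ⇒ P = 645.7, Q = 1838.8.
ΔP = 645.7 − 666 = -20.30.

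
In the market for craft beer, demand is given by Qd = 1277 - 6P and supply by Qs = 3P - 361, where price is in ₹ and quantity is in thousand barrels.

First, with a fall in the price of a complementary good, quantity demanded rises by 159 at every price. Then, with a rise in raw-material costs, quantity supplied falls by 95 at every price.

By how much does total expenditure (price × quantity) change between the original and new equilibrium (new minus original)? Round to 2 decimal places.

Original equilibrium: 1277 - 6P = 3P - 361 gives 1638 = 9P, so P = 182 and Q = 185.
With the change applied: demand Qd = 1436 - 6P, supply Qs = 3P - 456.
Clearing the new market: 1436 - 6P = 3P - 456, so P = 1892/9 ≈ 210.2222 and Q = 524/3 ≈ 174.6667.
Expenditure moves from 182×185 = 33670 to 210.2222×174.6667 = 36718.8148; change = +3048.81.

+3048.81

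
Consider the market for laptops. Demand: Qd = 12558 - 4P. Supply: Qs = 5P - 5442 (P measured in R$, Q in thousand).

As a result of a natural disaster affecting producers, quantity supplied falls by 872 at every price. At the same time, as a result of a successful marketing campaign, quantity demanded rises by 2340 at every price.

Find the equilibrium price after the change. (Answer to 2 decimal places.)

Original equilibrium: 12558 - 4P = 5P - 5442 gives 18000 = 9P, so P = 2000 and Q = 4558.
The shock moves the curves to Qd = 14898 - 4P and Qs = 5P - 6314.
Setting them equal: 14898 - 4P = 5P - 6314 → 21212 = 9P, so P = 21212/9 ≈ 2356.8889 and Q = 49234/9 ≈ 5470.4444.

2356.89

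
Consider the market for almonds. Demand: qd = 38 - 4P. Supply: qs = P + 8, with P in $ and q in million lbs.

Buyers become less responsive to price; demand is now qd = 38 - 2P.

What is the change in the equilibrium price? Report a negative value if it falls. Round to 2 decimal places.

Original equilibrium: 38 - 4P = P + 8 gives 30 = 5P, so P = 6 and q = 14.
With the change applied: demand qd = 38 - 2P, supply qs = P + 8.
Clearing the new market: 38 - 2P = P + 8, so P = 10 and q = 18.
ΔP = 10 − 6 = +4.00.

+4.00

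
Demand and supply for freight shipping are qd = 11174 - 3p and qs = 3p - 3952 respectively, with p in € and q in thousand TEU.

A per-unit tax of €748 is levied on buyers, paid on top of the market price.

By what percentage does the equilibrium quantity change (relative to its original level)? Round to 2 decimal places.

-31.07

Solve the original market: 11174 - 3p = 3p - 3952, hence p = 2521 and q = 3611.
Since buyers pay the price plus the tax, the effective demand curve becomes qd = 8930 - 3p.
Setting them equal: 8930 - 3p = 3p - 3952 → 12882 = 6p, so p = 2147 and q = 2489.
%Δq = (2489 − 3611) / 3611 × 100 = -31.07%.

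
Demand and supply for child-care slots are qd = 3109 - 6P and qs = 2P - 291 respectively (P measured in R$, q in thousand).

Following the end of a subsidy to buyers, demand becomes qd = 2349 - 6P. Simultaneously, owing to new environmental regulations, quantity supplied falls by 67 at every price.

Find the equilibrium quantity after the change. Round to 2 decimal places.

Solve the original market: 3109 - 6P = 2P - 291, hence P = 425 and q = 559.
With the change applied: demand qd = 2349 - 6P, supply qs = 2P - 358.
Clearing the new market: 2349 - 6P = 2P - 358, so P = 338.375 and q = 318.75.

318.75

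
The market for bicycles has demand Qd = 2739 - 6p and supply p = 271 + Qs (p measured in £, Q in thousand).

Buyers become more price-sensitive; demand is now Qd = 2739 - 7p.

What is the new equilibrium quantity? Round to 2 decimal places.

Solve the original market: 2739 - 6p = p - 271, hence p = 430 and Q = 159.
The shock moves the curves to Qd = 2739 - 7p and Qs = p - 271.
Equate the new curves: 2739 - 7p = p - 271, giving 3010 = 8p, p = 376.25, Q = 105.25.

105.25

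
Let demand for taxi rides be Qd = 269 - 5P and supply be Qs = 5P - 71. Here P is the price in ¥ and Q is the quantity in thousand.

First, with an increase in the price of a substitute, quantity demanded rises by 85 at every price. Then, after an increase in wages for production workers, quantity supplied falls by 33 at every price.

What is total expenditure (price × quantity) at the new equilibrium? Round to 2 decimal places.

Before the shock: 269 - 5P = 5P - 71 ⇒ 340 = 10P ⇒ P = 34, Q = 99.
With the change applied: demand Qd = 354 - 5P, supply Qs = 5P - 104.
Equate the new curves: 354 - 5P = 5P - 104, giving 458 = 10P, P = 45.8, Q = 125.
New expenditure = 45.8 × 125 = 5725.00.

5725.00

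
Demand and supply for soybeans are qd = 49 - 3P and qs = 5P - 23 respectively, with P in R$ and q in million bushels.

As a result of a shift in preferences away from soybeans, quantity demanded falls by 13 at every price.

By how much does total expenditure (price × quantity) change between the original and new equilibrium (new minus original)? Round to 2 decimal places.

Initially, 49 - 3P = 5P - 23, so 72 = 8P and P = 9, q = 22.
After the shift, demand is qd = 36 - 3P and supply is qs = 5P - 23.
Equate the new curves: 36 - 3P = 5P - 23, giving 59 = 8P, P = 7.375, q = 13.875.
Expenditure moves from 9×22 = 198 to 7.375×13.875 = 102.328125; change = -95.67.

-95.67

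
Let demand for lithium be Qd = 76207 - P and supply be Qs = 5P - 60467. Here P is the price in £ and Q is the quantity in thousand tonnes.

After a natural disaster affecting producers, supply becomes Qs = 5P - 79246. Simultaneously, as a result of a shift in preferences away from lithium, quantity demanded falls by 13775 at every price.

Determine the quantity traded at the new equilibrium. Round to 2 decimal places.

38819.00

Solve the original market: 76207 - P = 5P - 60467, hence P = 22779 and Q = 53428.
The shock moves the curves to Qd = 62432 - P and Qs = 5P - 79246.
Clearing the new market: 62432 - P = 5P - 79246, so P = 23613 and Q = 38819.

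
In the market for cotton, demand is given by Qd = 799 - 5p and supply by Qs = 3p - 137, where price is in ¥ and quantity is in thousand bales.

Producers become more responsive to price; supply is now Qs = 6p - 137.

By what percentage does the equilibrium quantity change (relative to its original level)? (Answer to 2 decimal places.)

Initially, 799 - 5p = 3p - 137, so 936 = 8p and p = 117, Q = 214.
After the shift, demand is Qd = 799 - 5p and supply is Qs = 6p - 137.
New equilibrium: 799 - 5p = 6p - 137 ⇒ 936 = 11p ⇒ p = 936/11 ≈ 85.0909, Q = 4109/11 ≈ 373.5455.
%ΔQ = (373.5455 − 214) / 214 × 100 = +74.55%.

+74.55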